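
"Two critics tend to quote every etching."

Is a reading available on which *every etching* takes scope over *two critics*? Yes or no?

Yes

The matrix predicate is a raising verb, whose infinitival complement is not a scope island — *every etching* can QR into the matrix clause.
No island intervenes, so both surface and inverse scope are derivable.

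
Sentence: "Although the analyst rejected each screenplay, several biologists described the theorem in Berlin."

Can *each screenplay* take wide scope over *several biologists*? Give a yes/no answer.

The target quantifier *each screenplay* is part of the adjunct clause *although the analyst rejected each screenplay*.
Adverbial clauses are not L-marked, so they are barriers for QR — the quantifier cannot escape the adjunct.
*each screenplay* is confined to the island and cannot take scope over *several biologists*.

No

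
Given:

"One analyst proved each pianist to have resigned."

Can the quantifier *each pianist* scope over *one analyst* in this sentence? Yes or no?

Yes

*each pianist* is an ECM subject; ECM complements are not islands, and the embedded quantifier may take matrix scope.
No island intervenes, so both surface and inverse scope are derivable.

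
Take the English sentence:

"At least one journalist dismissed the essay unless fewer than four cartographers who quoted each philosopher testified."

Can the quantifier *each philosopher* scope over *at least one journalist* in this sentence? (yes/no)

No

*each philosopher* is embedded in the relative clause *who quoted each philosopher*, which is itself inside the adjunct *unless fewer than four cartographers who quoted each philosopher testified*.
Both the relative clause and the enclosing adjunct are scope islands; QR cannot cross either.
So *each philosopher* cannot raise high enough to outscope *at least one journalist*; only the surface ordering *at least one journalist* > *each philosopher* is available.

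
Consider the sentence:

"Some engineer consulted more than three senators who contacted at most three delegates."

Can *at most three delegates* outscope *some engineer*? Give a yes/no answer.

No

*at most three delegates* sits inside the relative clause *who contacted at most three delegates* modifying *more than three senators*.
A relative clause is a scope island — quantifier raising cannot cross its boundary.
There is no licit LF on which *at most three delegates* c-commands *some engineer*.
(Only the surface reading survives: one fixed engineer with respect to all the relevant delegates.)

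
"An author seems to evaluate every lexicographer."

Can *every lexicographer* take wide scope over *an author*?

Yes

Infinitival complements of raising predicates do not block QR; *every lexicographer* and *an author* are effectively clausemates.
With no island boundary between them, the object can take inverse scope over the subject via ordinary QR within the clause.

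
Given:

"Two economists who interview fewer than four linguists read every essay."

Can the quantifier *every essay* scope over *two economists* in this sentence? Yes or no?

The RC *who interview fewer than four linguists* is an island, but *every essay* is not inside it — it is the matrix object, a clausemate of *two economists*.
Nothing blocks QR of the lower DP to a position above the higher one, so inverse scope is available.
Both orderings are possible: *two economists* > *every essay* and *every essay* > *two economists*.

Yes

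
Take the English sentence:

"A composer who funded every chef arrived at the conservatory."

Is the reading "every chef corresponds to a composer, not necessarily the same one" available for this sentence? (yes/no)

The described interpretation is the *every chef* > *a composer* scoping.
*every chef* occurs within the relative clause *who funded every chef*.
A relative clause is a scope island — quantifier raising cannot cross its boundary.
*every chef* is confined to the island and cannot take scope over *a composer*.

No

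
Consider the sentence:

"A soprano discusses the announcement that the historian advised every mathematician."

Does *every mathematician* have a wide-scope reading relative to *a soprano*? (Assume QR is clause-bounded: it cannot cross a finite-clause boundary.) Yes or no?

The target quantifier *every mathematician* is part of the complex NP *the announcement that the historian advised every mathematician*.
A that-clause complement to a noun is an island; QR cannot cross the NP boundary.
*every mathematician* > *a soprano* would require crossing that boundary, which is illicit.

No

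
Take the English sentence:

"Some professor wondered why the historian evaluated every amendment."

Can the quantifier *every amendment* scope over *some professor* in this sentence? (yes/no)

The DP *every amendment* is contained in the embedded question *why the historian evaluated every amendment*.
Embedded wh-clauses are opaque for QR, so the quantifier stays inside the question.
So *every amendment* cannot raise high enough to outscope *some professor*; only the surface ordering *some professor* > *every amendment* is available.

No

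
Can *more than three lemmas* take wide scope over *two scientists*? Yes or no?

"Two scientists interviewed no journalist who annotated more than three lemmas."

Structurally, *more than three lemmas* is inside the relative clause *who annotated more than three lemmas* modifying *no journalist*.
QR out of a relative clause is ruled out by the relative-clause island constraint.
So *more than three lemmas* cannot raise to a position above *two scientists*.

No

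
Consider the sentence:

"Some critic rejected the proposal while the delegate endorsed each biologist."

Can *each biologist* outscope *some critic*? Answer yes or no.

Structurally, *each biologist* is inside the adjunct clause *while the delegate endorsed each biologist*.
Adverbial clauses are not L-marked, so they are barriers for QR — the quantifier cannot escape the adjunct.
*each biologist* > *some critic* would require crossing that boundary, which is illicit.

No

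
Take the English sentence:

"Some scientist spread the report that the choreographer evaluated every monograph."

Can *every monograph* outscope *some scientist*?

*every monograph* occurs within the complex NP *the report that the choreographer evaluated every monograph*.
Noun-complement clauses are scope islands (the Complex NP Constraint): a quantifier inside one cannot scope into the matrix.
There is no licit LF on which *every monograph* c-commands *some scientist*.

No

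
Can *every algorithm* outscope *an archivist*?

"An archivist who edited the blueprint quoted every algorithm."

Yes

The RC *who edited the blueprint* is an island, but *every algorithm* is not inside it — it is the matrix object, a clausemate of *an archivist*.
With no island boundary between them, the object can take inverse scope over the subject via ordinary QR within the clause.
The sentence is scopally ambiguous between *an archivist* > *every algorithm* and *every algorithm* > *an archivist*.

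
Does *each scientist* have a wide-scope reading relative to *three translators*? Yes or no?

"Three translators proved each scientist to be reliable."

Yes

*each scientist* is the subject of an ECM infinitive — the infinitival complement of an ECM verb is not a scope island, so *each scientist* can raise into the matrix clause.
QR within a single clause is free, so the lower quantifier may take scope over the higher one.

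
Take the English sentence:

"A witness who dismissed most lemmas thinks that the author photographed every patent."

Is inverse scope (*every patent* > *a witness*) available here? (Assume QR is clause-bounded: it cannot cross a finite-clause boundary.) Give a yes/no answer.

The DP *every patent* is contained in the finite complement clause *that the author photographed every patent*.
Given the clause-boundedness assumption, QR cannot cross the finite CP into the matrix.
There is no licit LF on which *every patent* c-commands *a witness*.
(Only the surface reading survives: one fixed witness with respect to all the relevant patents.)

No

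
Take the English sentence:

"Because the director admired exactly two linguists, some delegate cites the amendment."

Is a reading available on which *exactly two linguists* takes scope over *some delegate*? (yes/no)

No

*exactly two linguists* is embedded in the adjunct clause *because the director admired exactly two linguists*.
Scope out of an adjunct clause is unavailable: QR respects the adjunct-island constraint.
There is no licit LF on which *exactly two linguists* c-commands *some delegate*.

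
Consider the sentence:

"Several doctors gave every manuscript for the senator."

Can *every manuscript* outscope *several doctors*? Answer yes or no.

*several doctors* and *every manuscript* are co-arguments of the matrix verb, with nothing but a clause-internal boundary between them.
Ordinary QR to a clause-peripheral position gives the wide-scope LF for the lower DP.

Yes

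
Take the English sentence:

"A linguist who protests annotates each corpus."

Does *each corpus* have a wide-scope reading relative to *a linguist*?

Yes

The relative clause *who protests* modifies *a linguist*, but *each corpus* is not inside that relative clause — it is an argument of the matrix verb.
Since no island is crossed, the inverse ordering is licensed alongside surface scope.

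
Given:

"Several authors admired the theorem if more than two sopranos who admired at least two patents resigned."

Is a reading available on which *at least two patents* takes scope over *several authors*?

*at least two patents* occurs within the relative clause *who admired at least two patents*, which is itself inside the adjunct *if more than two sopranos who admired at least two patents resigned*.
Even if one barrier were somehow void, the other would still block QR.
So the wide-scope reading for *at least two patents* is blocked.

No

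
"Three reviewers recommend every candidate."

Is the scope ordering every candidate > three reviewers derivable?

*every candidate* and *three reviewers* are in the same minimal clause.
Since no island is crossed, the inverse ordering is licensed alongside surface scope.

Yes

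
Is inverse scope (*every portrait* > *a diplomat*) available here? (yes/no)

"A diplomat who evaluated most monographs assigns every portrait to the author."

Yes

The relative clause *who evaluated most monographs* modifies *a diplomat*, but *every portrait* is not inside that relative clause — it is an argument of the matrix verb.
Ordinary QR to a clause-peripheral position gives the wide-scope LF for the lower DP.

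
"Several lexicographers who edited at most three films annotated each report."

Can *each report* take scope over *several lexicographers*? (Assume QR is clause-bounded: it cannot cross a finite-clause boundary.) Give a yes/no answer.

Yes

*each report* is a matrix argument; only *several lexicographers* is modified by the relative clause *who edited at most three films*, so the RC island is irrelevant to the target quantifier.
Ordinary QR to a clause-peripheral position gives the wide-scope LF for the lower DP.
Both orderings are possible: *several lexicographers* > *each report* and *each report* > *several lexicographers*.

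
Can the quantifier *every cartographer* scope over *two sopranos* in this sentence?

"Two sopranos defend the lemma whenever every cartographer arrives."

No

*every cartographer* is embedded in the adjunct clause *whenever every cartographer arrives*.
Scope out of an adjunct clause is unavailable: QR respects the adjunct-island constraint.
So the wide-scope reading for *every cartographer* is blocked.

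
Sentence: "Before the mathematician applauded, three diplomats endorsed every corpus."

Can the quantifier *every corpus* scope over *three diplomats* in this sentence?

Yes

Neither queried DP is inside the adjunct, so the adjunct-island constraint does not apply.
Clause-internal QR can adjoin the lower DP above the subject, yielding the inverse reading.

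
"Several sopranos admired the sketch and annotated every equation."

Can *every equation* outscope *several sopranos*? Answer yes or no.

*every equation* occurs within one conjunct of the coordinate structure (*annotated every equation*).
QR out of a conjunct would have to apply non-ATB, which the CSC forbids.
There is no licit LF on which *every equation* c-commands *several sopranos*.

No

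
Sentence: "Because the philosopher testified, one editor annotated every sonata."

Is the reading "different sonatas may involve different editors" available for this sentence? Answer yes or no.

Yes

That reading corresponds to *every sonata* > *one editor*.
Although there is an adjunct clause, *every sonata* is in the main clause, not inside the adjunct.
Ordinary QR to a clause-peripheral position gives the wide-scope LF for the lower DP.
So *every sonata* > *one editor* is among the available readings.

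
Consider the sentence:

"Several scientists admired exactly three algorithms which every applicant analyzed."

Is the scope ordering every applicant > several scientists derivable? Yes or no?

No

*every applicant* occurs within the relative clause *which every applicant analyzed* modifying *exactly three algorithms*.
Relative clauses are scope islands: a quantifier cannot QR out of a relative clause to take scope in the matrix clause.
So *every applicant* cannot raise to a position above *several scientists*.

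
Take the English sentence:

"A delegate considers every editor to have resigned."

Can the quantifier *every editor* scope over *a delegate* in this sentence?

*every editor* is the subject of an ECM infinitive — the infinitival complement of an ECM verb is not a scope island, so *every editor* can raise into the matrix clause.
Nothing blocks QR of the lower DP to a position above the higher one, so inverse scope is available.
The sentence is scopally ambiguous between *a delegate* > *every editor* and *every editor* > *a delegate*.

Yes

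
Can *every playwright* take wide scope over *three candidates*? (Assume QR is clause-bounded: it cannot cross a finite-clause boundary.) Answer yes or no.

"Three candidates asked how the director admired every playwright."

No

Structurally, *every playwright* is inside the embedded question *how the director admired every playwright*.
Embedded questions are wh-islands: a quantifier inside an indirect question cannot QR into the matrix clause.
So *every playwright* cannot raise high enough to outscope *three candidates*; only the surface ordering *three candidates* > *every playwright* is available.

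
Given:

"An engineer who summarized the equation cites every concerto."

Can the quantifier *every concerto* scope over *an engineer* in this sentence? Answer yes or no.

Yes

The relative clause *who summarized the equation* modifies *an engineer*, but *every concerto* is not inside that relative clause — it is an argument of the matrix verb.
Ordinary QR to a clause-peripheral position gives the wide-scope LF for the lower DP.
The sentence is scopally ambiguous between *an engineer* > *every concerto* and *every concerto* > *an engineer*.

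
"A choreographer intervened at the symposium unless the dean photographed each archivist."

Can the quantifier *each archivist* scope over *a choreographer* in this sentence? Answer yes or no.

No

*each archivist* occurs within the adjunct clause *unless the dean photographed each archivist*.
Adjuncts are opaque for quantifier raising; a quantifier in an adjunct stays inside it.
*each archivist* > *a choreographer* would require crossing that boundary, which is illicit.
(Only the surface reading survives: one fixed choreographer with respect to all the relevant archivists.)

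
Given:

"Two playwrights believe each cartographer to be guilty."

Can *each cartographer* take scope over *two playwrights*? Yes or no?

Yes

The ECM infinitive is scope-transparent — *each cartographer* is free to raise above *two playwrights*.
QR within a single clause is free, so the lower quantifier may take scope over the higher one.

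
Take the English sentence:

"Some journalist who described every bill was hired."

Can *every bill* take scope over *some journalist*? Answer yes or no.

No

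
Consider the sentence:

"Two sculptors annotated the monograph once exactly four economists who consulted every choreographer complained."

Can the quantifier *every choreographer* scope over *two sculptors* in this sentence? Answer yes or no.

*every choreographer* sits inside the relative clause *who consulted every choreographer*, which is itself inside the adjunct *once exactly four economists who consulted every choreographer complained*.
Even if one barrier were somehow void, the other would still block QR.
So *every choreographer* cannot raise to a position above *two sculptors*.

No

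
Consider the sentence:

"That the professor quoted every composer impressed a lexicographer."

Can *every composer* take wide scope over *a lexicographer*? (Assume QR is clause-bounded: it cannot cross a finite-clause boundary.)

*every composer* is embedded in the sentential subject *that the professor quoted every composer*.
Sentential subjects are islands: a quantifier inside the subject clause cannot raise over the matrix predicate.
There is no licit LF on which *every composer* c-commands *a lexicographer*.

No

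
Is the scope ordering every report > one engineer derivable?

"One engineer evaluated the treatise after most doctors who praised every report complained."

The DP *every report* is contained in the relative clause *who praised every report*, which is itself inside the adjunct *after most doctors who praised every report complained*.
Even if one barrier were somehow void, the other would still block QR.
So the wide-scope reading for *every report* is blocked.
(Only the surface reading survives: one fixed engineer with respect to all the relevant reports.)

No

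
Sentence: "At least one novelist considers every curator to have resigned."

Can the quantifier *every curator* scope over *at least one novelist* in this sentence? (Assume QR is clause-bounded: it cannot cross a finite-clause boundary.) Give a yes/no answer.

Yes

*every curator* is an ECM subject; ECM complements are not islands, and the embedded quantifier may take matrix scope.
QR within a single clause is free, so the lower quantifier may take scope over the higher one.
The sentence is scopally ambiguous between *at least one novelist* > *every curator* and *every curator* > *at least one novelist*.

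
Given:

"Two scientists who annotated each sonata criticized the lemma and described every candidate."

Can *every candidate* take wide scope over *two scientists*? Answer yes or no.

No

Structurally, *every candidate* is inside one conjunct of the coordinate structure (*described every candidate*).
Asymmetric QR out of one conjunct violates the Coordinate Structure Constraint.
The inverse ordering *every candidate* > *two scientists* is therefore underivable.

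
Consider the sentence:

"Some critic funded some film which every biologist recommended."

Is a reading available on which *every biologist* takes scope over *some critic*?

No

The DP *every biologist* is contained in the relative clause *which every biologist recommended* modifying *some film*.
Quantifiers inside a relative clause are trapped there; the RC boundary blocks QR.
Hence only narrow scope for *every biologist* (under *some critic*) survives.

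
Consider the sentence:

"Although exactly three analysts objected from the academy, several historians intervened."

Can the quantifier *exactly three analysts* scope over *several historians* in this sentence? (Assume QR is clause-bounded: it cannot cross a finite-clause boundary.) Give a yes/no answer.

Structurally, *exactly three analysts* is inside the adjunct clause *although exactly three analysts objected from the academy*.
Adverbial clauses are not L-marked, so they are barriers for QR — the quantifier cannot escape the adjunct.
*exactly three analysts* > *several historians* would require crossing that boundary, which is illicit.

No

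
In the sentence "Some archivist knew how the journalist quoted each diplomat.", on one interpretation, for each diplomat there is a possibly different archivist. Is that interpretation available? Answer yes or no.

No

This is the *each diplomat* > *some archivist* reading.
*each diplomat* sits inside the embedded question *how the journalist quoted each diplomat*.
QR across an interrogative CP boundary is ruled out as a wh-island violation.
The inverse ordering *each diplomat* > *some archivist* is therefore underivable.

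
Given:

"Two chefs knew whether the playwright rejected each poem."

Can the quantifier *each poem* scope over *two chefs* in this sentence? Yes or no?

No

*each poem* occurs within the embedded question *whether the playwright rejected each poem*.
Embedded wh-clauses are opaque for QR, so the quantifier stays inside the question.
So *each poem* cannot raise high enough to outscope *two chefs*; only the surface ordering *two chefs* > *each poem* is available.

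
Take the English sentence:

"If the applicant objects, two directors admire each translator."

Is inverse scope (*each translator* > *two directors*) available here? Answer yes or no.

Although there is an adjunct clause, *each translator* is in the main clause, not inside the adjunct.
QR within a single clause is free, so the lower quantifier may take scope over the higher one.

Yes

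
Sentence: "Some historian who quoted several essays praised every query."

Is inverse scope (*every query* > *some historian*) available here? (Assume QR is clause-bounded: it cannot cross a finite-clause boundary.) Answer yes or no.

The RC *who quoted several essays* is an island, but *every query* is not inside it — it is the matrix object, a clausemate of *some historian*.
Clause-internal QR can adjoin the lower DP above the subject, yielding the inverse reading.
Both orderings are possible: *some historian* > *every query* and *every query* > *some historian*.

Yes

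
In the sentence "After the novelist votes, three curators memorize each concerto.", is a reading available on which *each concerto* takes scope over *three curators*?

The adjunct clause does not contain *each concerto*, which is the matrix object.
No island intervenes, so both surface and inverse scope are derivable.
So *each concerto* > *three curators* is among the available readings.

Yes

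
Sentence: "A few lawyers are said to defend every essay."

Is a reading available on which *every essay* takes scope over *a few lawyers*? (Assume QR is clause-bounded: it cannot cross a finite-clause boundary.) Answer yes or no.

Yes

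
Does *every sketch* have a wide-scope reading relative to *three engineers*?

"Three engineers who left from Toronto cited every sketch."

Yes

*every sketch* is a matrix argument; only *three engineers* is modified by the relative clause *who left from Toronto*, so the RC island is irrelevant to the target quantifier.
Clause-internal QR can adjoin the lower DP above the subject, yielding the inverse reading.
Both orderings are possible: *three engineers* > *every sketch* and *every sketch* > *three engineers*.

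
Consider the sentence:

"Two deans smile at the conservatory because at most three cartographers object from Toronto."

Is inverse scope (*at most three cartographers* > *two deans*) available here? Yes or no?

The target quantifier *at most three cartographers* is part of the adjunct clause *because at most three cartographers object from Toronto*.
Adjuncts are opaque for quantifier raising; a quantifier in an adjunct stays inside it.
*at most three cartographers* is confined to the island and cannot take scope over *two deans*.

No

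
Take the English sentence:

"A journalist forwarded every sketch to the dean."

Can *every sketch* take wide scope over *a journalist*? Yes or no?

Yes

Both DPs are arguments of the same predicate; there is no clause or island boundary between them.
Nothing blocks QR of the lower DP to a position above the higher one, so inverse scope is available.
So *every sketch* > *a journalist* is among the available readings.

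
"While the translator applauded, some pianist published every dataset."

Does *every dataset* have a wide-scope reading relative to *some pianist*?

The adjunct clause does not contain *every dataset*, which is the matrix object.
QR within a single clause is free, so the lower quantifier may take scope over the higher one.

Yes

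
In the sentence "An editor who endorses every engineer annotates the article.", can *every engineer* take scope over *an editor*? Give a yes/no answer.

The target quantifier *every engineer* is part of the relative clause *who endorses every engineer*.
Quantifiers inside a relative clause are trapped there; the RC boundary blocks QR.
Hence only narrow scope for *every engineer* (under *an editor*) survives.

No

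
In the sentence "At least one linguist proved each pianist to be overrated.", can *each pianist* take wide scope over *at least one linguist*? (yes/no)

Yes

ECM infinitives lack a CP barrier, so *each pianist* can QR over the matrix subject *at least one linguist*.
Ordinary QR to a clause-peripheral position gives the wide-scope LF for the lower DP.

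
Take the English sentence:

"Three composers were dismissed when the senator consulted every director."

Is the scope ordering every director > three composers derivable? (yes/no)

*every director* occurs within the adjunct clause *when the senator consulted every director*.
Adjuncts are opaque for quantifier raising; a quantifier in an adjunct stays inside it.
There is no licit LF on which *every director* c-commands *three composers*.

No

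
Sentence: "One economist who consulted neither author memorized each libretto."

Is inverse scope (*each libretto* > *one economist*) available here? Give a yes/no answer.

Yes

The relative clause *who consulted neither author* modifies *one economist*, but *each libretto* is not inside that relative clause — it is an argument of the matrix verb.
With no island boundary between them, the object can take inverse scope over the subject via ordinary QR within the clause.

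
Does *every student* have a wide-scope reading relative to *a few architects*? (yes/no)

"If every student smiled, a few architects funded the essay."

No

Structurally, *every student* is inside the adjunct clause *if every student smiled*.
The adjunct-island constraint bars QR out of an adverbial clause.
So *every student* cannot raise to a position above *a few architects*.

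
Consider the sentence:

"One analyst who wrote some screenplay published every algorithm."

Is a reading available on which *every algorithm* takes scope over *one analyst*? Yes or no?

*every algorithm* sits in the matrix clause, not in the relative clause on *one analyst*.
Clause-internal QR can adjoin the lower DP above the subject, yielding the inverse reading.
Both orderings are possible: *one analyst* > *every algorithm* and *every algorithm* > *one analyst*.

Yes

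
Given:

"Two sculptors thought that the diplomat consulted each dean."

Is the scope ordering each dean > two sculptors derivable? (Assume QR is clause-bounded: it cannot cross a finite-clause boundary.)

No

*each dean* is embedded in the finite complement clause *that the diplomat consulted each dean*.
Finite CP is the ceiling for QR here, by assumption.
Hence only narrow scope for *each dean* (under *two sculptors*) survives.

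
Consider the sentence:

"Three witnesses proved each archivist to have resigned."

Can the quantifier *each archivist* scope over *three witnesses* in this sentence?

Yes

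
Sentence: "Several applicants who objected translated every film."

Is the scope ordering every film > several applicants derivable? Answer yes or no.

Yes

The relative clause *who objected* modifies *several applicants*, but *every film* is not inside that relative clause — it is an argument of the matrix verb.
Since no island is crossed, the inverse ordering is licensed alongside surface scope.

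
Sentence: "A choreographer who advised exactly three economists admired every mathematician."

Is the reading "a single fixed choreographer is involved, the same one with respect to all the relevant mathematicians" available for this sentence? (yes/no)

Yes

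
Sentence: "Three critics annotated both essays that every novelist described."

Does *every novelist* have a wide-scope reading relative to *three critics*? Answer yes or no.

No

*every novelist* occurs within the relative clause *that every novelist described* modifying *both essays*.
A relative clause is a scope island — quantifier raising cannot cross its boundary.
*every novelist* is confined to the island and cannot take scope over *three critics*.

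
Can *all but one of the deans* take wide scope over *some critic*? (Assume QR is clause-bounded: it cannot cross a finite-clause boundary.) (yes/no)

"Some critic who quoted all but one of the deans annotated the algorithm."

No

*all but one of the deans* is embedded in the relative clause *who quoted all but one of the deans*.
Relative clauses are scope islands: a quantifier cannot QR out of a relative clause to take scope in the matrix clause.
So *all but one of the deans* cannot raise high enough to outscope *some critic*; only the surface ordering *some critic* > *all but one of the deans* is available.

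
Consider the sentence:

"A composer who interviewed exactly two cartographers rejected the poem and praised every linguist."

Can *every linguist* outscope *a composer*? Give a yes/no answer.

No

*every linguist* is embedded in one conjunct of the coordinate structure (*praised every linguist*).
QR out of a conjunct would have to apply non-ATB, which the CSC forbids.
Hence only narrow scope for *every linguist* (under *a composer*) survives.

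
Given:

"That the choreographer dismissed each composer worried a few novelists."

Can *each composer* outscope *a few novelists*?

*each composer* sits inside the sentential subject *that the choreographer dismissed each composer*.
The Sentential Subject Constraint rules out raising the quantifier out of the that-clause subject.
The ordering *each composer* > *a few novelists* is therefore underivable.

No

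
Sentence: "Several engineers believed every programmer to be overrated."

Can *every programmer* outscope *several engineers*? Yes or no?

The ECM infinitive is scope-transparent — *every programmer* is free to raise above *several engineers*.
Nothing blocks QR of the lower DP to a position above the higher one, so inverse scope is available.

Yes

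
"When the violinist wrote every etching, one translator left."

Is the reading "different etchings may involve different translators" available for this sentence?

This is the *every etching* > *one translator* reading.
*every etching* occurs within the adjunct clause *when the violinist wrote every etching*.
Adverbial clauses are not L-marked, so they are barriers for QR — the quantifier cannot escape the adjunct.
The ordering *every etching* > *one translator* is therefore underivable.

No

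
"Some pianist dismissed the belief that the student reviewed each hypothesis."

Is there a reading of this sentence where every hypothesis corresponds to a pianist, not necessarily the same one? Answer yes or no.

The described interpretation is the *each hypothesis* > *some pianist* scoping.
The DP *each hypothesis* is contained in the complex NP *the belief that the student reviewed each hypothesis*.
The complex NP is opaque for QR — the quantifier is frozen inside the noun's complement.
Hence only narrow scope for *each hypothesis* (under *some pianist*) survives.

No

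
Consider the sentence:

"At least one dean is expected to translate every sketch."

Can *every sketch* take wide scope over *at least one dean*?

Yes

*every sketch* is the object of the infinitival complement of a raising predicate; raising infinitives are transparent for QR, so the two DPs are in effect clausemates.
Clause-internal QR can adjoin the lower DP above the subject, yielding the inverse reading.
So *every sketch* > *at least one dean* is among the available readings.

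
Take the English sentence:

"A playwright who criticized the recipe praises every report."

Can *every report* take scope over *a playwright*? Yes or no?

Yes

*every report* sits in the matrix clause, not in the relative clause on *a playwright*.
Ordinary QR to a clause-peripheral position gives the wide-scope LF for the lower DP.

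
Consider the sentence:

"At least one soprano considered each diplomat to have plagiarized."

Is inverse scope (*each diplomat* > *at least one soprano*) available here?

*each diplomat* is the subject of an ECM infinitive — the infinitival complement of an ECM verb is not a scope island, so *each diplomat* can raise into the matrix clause.
Since no island is crossed, the inverse ordering is licensed alongside surface scope.

Yes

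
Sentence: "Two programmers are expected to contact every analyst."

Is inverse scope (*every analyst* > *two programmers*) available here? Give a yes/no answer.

Yes

*every analyst* is inside a raising infinitive, which is transparent to QR (no CP barrier), so it behaves as a matrix argument.
Nothing blocks QR of the lower DP to a position above the higher one, so inverse scope is available.
Both orderings are possible: *two programmers* > *every analyst* and *every analyst* > *two programmers*.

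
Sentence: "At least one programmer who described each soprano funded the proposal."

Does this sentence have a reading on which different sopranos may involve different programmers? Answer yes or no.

No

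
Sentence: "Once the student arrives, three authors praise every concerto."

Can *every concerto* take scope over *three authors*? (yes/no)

The adjunct clause does not contain *every concerto*, which is the matrix object.
No island intervenes, so both surface and inverse scope are derivable.

Yes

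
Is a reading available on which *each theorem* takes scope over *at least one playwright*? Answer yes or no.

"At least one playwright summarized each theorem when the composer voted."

Neither queried DP is inside the adjunct, so the adjunct-island constraint does not apply.
With no island boundary between them, the object can take inverse scope over the subject via ordinary QR within the clause.
So *each theorem* > *at least one playwright* is among the available readings.

Yes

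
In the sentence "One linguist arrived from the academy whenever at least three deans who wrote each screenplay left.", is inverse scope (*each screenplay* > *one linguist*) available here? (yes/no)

No

The DP *each screenplay* is contained in the relative clause *who wrote each screenplay*, which is itself inside the adjunct *whenever at least three deans who wrote each screenplay left*.
Nested islands: the RC island is itself inside an adjunct island, so wide scope is doubly excluded.
So *each screenplay* cannot raise to a position above *one linguist*.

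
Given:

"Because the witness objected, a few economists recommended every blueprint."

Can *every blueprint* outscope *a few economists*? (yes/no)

Yes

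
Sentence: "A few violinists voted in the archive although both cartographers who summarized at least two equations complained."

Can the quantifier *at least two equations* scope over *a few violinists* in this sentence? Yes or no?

Structurally, *at least two equations* is inside the relative clause *who summarized at least two equations*, which is itself inside the adjunct *although both cartographers who summarized at least two equations complained*.
Both the relative clause and the enclosing adjunct are scope islands; QR cannot cross either.
*at least two equations* > *a few violinists* would require crossing that boundary, which is illicit.

No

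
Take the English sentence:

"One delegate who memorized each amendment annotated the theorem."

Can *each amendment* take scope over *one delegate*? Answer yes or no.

The DP *each amendment* is contained in the relative clause *who memorized each amendment*.
Quantifiers inside a relative clause are trapped there; the RC boundary blocks QR.
*each amendment* is confined to the island and cannot take scope over *one delegate*.

No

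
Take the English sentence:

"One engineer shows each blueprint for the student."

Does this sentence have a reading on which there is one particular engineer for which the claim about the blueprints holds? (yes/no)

This is the *one engineer* > *each blueprint* reading.
That is the surface-scope ordering, which is always one of the available readings — island constraints only ever restrict inverse scope.

Yes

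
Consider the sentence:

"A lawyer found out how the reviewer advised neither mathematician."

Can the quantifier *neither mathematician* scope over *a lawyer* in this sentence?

No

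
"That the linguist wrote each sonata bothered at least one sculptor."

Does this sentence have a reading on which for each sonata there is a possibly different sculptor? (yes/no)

This is the *each sonata* > *at least one sculptor* reading.
The DP *each sonata* is contained in the sentential subject *that the linguist wrote each sonata*.
Clausal subjects are scope islands; QR from inside the subject into the matrix is barred.
So *each sonata* cannot raise to a position above *at least one sculptor*.

No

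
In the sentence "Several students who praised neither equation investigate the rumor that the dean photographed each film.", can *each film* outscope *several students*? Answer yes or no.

No

Structurally, *each film* is inside the complex NP *the rumor that the dean photographed each film*.
Since the clause is the complement of a nominal head, the CNPC blocks scope extraction.
There is no licit LF on which *each film* c-commands *several students*.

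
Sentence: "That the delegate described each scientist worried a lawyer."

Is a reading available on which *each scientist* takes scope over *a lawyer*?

No

*each scientist* occurs within the sentential subject *that the delegate described each scientist*.
The subject-island constraint blocks QR out of a clausal subject.
*each scientist* is confined to the island and cannot take scope over *a lawyer*.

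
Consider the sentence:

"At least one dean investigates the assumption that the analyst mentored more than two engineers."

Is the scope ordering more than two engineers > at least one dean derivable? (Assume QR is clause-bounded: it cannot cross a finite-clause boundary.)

*more than two engineers* occurs within the complex NP *the assumption that the analyst mentored more than two engineers*.
Noun-complement clauses are scope islands (the Complex NP Constraint): a quantifier inside one cannot scope into the matrix.
*more than two engineers* is confined to the island and cannot take scope over *at least one dean*.

No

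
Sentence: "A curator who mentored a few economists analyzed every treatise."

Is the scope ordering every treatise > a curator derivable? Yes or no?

Yes

Although the sentence contains a relative clause (*who mentored a few economists*), *every treatise* is outside it, in the matrix VP.
QR within a single clause is free, so the lower quantifier may take scope over the higher one.
Both orderings are possible: *a curator* > *every treatise* and *every treatise* > *a curator*.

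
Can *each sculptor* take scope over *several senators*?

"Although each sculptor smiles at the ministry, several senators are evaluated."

No

The target quantifier *each sculptor* is part of the adjunct clause *although each sculptor smiles at the ministry*.
The adjunct-island constraint bars QR out of an adverbial clause.
So the wide-scope reading for *each sculptor* is blocked.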